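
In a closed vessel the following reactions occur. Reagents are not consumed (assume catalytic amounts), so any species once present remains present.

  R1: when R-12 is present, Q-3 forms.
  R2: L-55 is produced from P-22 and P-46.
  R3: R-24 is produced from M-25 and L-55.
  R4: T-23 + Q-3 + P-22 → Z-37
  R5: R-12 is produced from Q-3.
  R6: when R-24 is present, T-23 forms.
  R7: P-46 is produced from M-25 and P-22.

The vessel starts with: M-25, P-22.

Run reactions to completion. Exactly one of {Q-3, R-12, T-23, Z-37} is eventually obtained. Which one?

M-25 and P-22 present → P-46 forms (R7).
P-22 and P-46 present → L-55 forms (R2).
M-25 and L-55 present → R-24 forms (R3).
R-24 present → T-23 forms (R6).
R-12 would need Q-3 (R5), but Q-3 never forms. Z-37 would need T-23, Q-3, and P-22 (R4), but Q-3 never forms. Q-3 would need R-12 (R1), but R-12 never forms.

T-23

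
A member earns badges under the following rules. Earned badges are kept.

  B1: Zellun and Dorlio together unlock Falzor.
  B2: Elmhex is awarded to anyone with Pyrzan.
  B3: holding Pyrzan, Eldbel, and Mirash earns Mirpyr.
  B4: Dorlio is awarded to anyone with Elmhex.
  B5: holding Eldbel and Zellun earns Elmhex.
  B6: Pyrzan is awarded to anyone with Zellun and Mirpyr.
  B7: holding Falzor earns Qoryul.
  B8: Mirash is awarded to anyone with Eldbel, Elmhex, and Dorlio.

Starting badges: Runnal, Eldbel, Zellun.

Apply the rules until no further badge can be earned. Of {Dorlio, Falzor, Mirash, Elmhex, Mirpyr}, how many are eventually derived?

4

With Eldbel and Zellun, Elmhex is earned (B5).
With Elmhex, Dorlio is earned (B4).
With Zellun and Dorlio, Falzor is earned (B1).
With Eldbel, Elmhex, and Dorlio, Mirash is earned (B8).
Dorlio: reached.
Falzor: reached.
Mirash: reached.
Elmhex: reached.
Mirpyr would need Pyrzan, Eldbel, and Mirash (B3), but Pyrzan is never earned.
Reached: Dorlio, Falzor, Mirash, and Elmhex — 4 of the 5.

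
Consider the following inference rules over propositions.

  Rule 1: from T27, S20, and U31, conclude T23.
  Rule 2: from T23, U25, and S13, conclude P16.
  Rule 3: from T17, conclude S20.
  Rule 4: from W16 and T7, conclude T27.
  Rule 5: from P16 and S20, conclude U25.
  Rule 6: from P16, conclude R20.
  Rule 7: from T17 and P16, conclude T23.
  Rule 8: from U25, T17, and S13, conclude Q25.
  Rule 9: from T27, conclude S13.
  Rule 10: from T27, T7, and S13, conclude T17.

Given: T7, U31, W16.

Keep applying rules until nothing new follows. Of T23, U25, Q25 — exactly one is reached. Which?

T23

From W16 and T7, Rule 4 gives T27.
From T27, Rule 9 gives S13.
T27, T7, and S13 hold, so T17 follows (Rule 10).
T17 holds, so S20 follows (Rule 3).
T27, S20, and U31 hold, so T23 follows (Rule 1).
U25 would need P16 and S20 (Rule 5), but P16 is never established. Q25 would need U25, T17, and S13 (Rule 8), but U25 is never established.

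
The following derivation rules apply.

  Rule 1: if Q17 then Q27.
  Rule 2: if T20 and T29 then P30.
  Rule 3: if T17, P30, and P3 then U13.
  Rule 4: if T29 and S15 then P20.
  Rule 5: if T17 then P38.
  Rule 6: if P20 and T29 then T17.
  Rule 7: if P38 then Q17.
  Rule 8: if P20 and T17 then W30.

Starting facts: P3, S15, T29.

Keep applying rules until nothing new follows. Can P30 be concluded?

P30 would need T20 and T29 (Rule 2), but T20 is never established.

No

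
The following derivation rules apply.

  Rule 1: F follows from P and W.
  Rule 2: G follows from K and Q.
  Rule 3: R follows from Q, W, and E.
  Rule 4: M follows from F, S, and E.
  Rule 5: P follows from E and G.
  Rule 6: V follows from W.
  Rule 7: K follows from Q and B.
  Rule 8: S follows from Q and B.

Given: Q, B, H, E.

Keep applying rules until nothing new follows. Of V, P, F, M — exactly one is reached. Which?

From Q and B, Rule 7 gives K.
From K and Q, Rule 2 gives G.
E and G hold, so P follows (Rule 5).
M would need F, S, and E (Rule 4), but F is never established. V would need W (Rule 6), but W is never established. F would need P and W (Rule 1), but W is never established.

P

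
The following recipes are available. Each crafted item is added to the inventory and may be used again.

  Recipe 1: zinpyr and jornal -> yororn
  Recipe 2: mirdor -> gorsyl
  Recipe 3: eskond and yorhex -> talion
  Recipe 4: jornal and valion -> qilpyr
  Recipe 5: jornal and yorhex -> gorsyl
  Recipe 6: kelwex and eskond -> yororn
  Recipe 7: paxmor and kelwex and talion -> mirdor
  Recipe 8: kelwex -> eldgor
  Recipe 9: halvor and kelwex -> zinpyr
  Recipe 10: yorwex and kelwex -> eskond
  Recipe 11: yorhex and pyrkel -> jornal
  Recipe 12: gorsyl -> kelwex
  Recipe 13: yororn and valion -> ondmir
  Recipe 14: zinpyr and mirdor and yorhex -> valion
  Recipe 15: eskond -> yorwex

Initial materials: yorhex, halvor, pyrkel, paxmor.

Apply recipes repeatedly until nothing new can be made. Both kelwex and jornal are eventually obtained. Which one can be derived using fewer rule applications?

jornal

jornal: Using Recipe 11, yorhex and pyrkel make jornal. [1 rule application]
kelwex: Using Recipe 11, yorhex and pyrkel make jornal. jornal and yorhex -> gorsyl (Recipe 5). Using Recipe 12, gorsyl makes kelwex. [3 rule applications]
jornal needs fewer.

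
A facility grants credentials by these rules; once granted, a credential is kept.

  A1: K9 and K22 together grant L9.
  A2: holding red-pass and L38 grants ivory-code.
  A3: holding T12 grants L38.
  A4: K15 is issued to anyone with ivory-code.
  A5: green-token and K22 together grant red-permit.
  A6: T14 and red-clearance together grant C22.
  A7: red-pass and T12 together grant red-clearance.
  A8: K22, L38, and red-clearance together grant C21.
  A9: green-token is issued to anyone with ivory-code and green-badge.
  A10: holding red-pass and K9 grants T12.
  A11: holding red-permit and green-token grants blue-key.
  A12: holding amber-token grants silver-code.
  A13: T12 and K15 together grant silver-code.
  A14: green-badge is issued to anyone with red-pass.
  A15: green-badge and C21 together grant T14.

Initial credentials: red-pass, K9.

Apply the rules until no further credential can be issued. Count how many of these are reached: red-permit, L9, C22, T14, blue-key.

0

red-permit would need green-token and K22 (A5), but K22 is never granted.
L9 would need K9 and K22 (A1), but K22 is never granted.
C22 would need T14 and red-clearance (A6), but T14 is never granted.
T14 would need green-badge and C21 (A15), but C21 is never granted.
blue-key would need red-permit and green-token (A11), but red-permit is never granted.
None of the 5 are reached.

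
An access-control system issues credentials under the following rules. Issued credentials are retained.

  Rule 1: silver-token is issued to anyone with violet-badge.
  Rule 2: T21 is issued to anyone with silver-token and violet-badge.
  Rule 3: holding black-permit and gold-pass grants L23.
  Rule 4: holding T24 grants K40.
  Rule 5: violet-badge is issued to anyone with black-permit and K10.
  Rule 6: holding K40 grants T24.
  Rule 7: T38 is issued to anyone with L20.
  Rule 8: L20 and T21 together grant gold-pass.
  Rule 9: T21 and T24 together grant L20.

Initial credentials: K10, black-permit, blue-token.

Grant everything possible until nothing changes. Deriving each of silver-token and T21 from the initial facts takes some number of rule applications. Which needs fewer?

silver-token: Holding black-permit and K10 grants violet-badge (Rule 5). Holding violet-badge grants silver-token (Rule 1). [2 rule applications]
T21: Holding black-permit and K10 grants violet-badge (Rule 5). Holding violet-badge grants silver-token (Rule 1). Holding silver-token and violet-badge grants T21 (Rule 2). [3 rule applications]
silver-token needs fewer.

silver-token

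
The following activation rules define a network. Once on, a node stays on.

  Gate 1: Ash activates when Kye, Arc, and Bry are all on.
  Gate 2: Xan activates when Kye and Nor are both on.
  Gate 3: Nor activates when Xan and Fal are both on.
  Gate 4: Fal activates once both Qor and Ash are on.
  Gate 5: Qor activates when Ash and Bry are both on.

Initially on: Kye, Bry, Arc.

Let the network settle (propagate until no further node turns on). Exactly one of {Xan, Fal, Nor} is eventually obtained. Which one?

Gate 1: Kye, Arc, and Bry on → Ash on.
Gate 5: Ash and Bry on → Qor on.
Gate 4: Qor and Ash on → Fal on.
Xan would need Kye and Nor (Gate 2), but Nor never turns on. Nor would need Xan and Fal (Gate 3), but Xan never turns on.

Fal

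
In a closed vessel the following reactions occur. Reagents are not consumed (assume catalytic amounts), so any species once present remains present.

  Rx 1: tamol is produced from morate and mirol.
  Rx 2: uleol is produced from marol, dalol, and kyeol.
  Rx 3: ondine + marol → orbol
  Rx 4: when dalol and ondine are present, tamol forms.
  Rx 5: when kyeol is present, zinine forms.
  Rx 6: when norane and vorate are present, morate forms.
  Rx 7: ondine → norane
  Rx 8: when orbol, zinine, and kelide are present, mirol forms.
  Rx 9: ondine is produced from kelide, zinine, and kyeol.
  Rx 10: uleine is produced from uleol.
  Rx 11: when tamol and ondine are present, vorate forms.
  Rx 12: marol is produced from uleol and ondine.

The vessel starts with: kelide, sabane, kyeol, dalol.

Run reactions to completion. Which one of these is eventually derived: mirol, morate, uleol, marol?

kyeol present → zinine forms (Rx 5).
kelide, zinine, and kyeol present → ondine forms (Rx 9).
ondine present → norane forms (Rx 7).
dalol and ondine present → tamol forms (Rx 4).
tamol and ondine present → vorate forms (Rx 11).
norane and vorate present → morate forms (Rx 6).
marol would need uleol and ondine (Rx 12), but uleol never forms. mirol would need orbol, zinine, and kelide (Rx 8), but orbol never forms. uleol would need marol, dalol, and kyeol (Rx 2), but marol never forms.

morate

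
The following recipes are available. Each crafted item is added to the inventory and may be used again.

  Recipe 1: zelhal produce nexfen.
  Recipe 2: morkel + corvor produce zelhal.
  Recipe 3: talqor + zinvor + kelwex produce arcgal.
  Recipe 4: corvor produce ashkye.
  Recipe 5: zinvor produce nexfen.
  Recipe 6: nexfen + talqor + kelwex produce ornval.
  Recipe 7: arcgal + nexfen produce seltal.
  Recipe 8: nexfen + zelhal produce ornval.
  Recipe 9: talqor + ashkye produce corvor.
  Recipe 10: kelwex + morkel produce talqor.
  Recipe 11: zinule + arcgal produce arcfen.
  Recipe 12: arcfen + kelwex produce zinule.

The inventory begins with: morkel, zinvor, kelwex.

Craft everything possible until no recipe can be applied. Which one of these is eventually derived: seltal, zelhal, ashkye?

Using Recipe 10, kelwex and morkel make talqor.
Using Recipe 5, zinvor makes nexfen.
Using Recipe 3, talqor, zinvor, and kelwex make arcgal.
arcgal + nexfen → seltal (Recipe 7).
ashkye would need corvor (Recipe 4), but corvor is never obtained. zelhal would need morkel and corvor (Recipe 2), but corvor is never obtained.

seltal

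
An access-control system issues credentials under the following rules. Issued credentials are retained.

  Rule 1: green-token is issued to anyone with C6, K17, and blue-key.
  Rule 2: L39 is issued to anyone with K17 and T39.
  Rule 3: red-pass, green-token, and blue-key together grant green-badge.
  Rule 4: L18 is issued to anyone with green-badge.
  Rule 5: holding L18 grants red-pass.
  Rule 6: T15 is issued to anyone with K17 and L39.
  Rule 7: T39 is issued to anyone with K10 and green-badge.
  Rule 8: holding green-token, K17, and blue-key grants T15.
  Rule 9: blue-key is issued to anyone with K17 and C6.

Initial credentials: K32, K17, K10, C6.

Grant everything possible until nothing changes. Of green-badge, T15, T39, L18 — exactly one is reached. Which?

T15

Holding K17 and C6 grants blue-key (Rule 9).
Holding C6, K17, and blue-key grants green-token (Rule 1).
Holding green-token, K17, and blue-key grants T15 (Rule 8).
T39 would need K10 and green-badge (Rule 7), but green-badge is never granted. green-badge would need red-pass, green-token, and blue-key (Rule 3), but red-pass is never granted. L18 would need green-badge (Rule 4), but green-badge is never granted.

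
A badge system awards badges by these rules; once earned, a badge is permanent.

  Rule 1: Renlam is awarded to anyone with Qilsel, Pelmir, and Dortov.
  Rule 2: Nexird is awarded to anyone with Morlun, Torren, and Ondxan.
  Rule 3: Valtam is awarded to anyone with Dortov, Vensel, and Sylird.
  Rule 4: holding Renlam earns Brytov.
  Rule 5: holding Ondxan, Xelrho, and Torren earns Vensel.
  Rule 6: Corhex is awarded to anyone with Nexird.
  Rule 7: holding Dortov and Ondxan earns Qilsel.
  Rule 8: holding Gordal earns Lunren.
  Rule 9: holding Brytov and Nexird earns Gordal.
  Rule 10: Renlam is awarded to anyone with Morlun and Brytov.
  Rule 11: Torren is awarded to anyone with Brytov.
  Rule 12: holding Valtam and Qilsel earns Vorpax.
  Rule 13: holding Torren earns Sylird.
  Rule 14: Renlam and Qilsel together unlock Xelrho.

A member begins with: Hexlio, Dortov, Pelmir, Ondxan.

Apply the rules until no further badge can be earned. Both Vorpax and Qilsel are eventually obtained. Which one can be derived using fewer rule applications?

Qilsel: With Dortov and Ondxan, Qilsel is earned (Rule 7). [1 rule application]
Vorpax: With Dortov and Ondxan, Qilsel is earned (Rule 7). With Qilsel, Pelmir, and Dortov, Renlam is earned (Rule 1). With Renlam and Qilsel, Xelrho is earned (Rule 14). With Renlam, Brytov is earned (Rule 4). With Brytov, Torren is earned (Rule 11). With Ondxan, Xelrho, and Torren, Vensel is earned (Rule 5). With Torren, Sylird is earned (Rule 13). With Dortov, Vensel, and Sylird, Valtam is earned (Rule 3). With Valtam and Qilsel, Vorpax is earned (Rule 12). [9 rule applications]
Qilsel needs fewer.

Qilsel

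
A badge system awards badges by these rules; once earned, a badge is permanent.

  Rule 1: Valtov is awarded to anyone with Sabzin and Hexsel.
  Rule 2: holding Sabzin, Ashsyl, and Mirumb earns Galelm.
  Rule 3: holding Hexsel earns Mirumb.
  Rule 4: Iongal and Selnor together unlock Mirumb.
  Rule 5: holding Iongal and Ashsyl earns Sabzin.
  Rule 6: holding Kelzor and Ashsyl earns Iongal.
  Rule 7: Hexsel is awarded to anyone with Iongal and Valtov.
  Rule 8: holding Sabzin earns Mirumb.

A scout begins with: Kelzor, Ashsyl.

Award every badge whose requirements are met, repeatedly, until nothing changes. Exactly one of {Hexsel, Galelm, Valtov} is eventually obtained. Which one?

With Kelzor and Ashsyl, Iongal is earned (Rule 6).
With Iongal and Ashsyl, Sabzin is earned (Rule 5).
With Sabzin, Mirumb is earned (Rule 8).
With Sabzin, Ashsyl, and Mirumb, Galelm is earned (Rule 2).
Hexsel would need Iongal and Valtov (Rule 7), but Valtov is never earned. Valtov would need Sabzin and Hexsel (Rule 1), but Hexsel is never earned.

Galelm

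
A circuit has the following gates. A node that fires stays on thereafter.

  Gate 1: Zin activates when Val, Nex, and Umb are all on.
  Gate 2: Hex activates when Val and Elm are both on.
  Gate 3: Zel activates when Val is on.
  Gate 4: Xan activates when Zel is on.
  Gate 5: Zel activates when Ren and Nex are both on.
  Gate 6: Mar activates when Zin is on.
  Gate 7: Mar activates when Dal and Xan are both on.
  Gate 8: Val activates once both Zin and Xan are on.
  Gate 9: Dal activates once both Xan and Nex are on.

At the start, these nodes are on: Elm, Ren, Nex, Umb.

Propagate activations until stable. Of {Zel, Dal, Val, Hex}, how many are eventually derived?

2

Gate 5: Ren and Nex on → Zel on.
Gate 4: Zel on → Xan on.
Xan and Nex are on, so Dal activates (Gate 9).
Zel: reached.
Dal: reached.
Val would need Zin and Xan (Gate 8), but Zin never turns on.
Hex would need Val and Elm (Gate 2), but Val never turns on.
Reached: Zel and Dal — 2 of the 4.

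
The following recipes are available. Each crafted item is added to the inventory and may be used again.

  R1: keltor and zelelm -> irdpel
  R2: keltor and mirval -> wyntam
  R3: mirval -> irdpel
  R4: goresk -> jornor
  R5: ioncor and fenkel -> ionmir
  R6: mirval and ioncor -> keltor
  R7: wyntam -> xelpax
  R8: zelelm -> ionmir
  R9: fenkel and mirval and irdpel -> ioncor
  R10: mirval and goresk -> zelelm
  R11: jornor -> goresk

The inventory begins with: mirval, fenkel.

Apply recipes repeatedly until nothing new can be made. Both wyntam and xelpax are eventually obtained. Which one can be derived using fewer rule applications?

wyntam

wyntam: Using R3, mirval makes irdpel. Using R9, fenkel, mirval, and irdpel make ioncor. mirval and ioncor -> keltor (R6). keltor and mirval -> wyntam (R2). [4 rule applications]
xelpax: Using R3, mirval makes irdpel. Using R9, fenkel, mirval, and irdpel make ioncor. mirval and ioncor -> keltor (R6). keltor and mirval -> wyntam (R2). wyntam -> xelpax (R7). [5 rule applications]
wyntam needs fewer.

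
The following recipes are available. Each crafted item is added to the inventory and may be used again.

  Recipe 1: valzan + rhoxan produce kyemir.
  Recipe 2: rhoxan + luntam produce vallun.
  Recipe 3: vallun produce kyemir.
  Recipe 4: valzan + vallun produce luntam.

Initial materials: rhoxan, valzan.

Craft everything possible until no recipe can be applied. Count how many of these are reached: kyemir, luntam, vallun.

1

Using Recipe 1, valzan and rhoxan make kyemir.
kyemir: reached.
luntam would need valzan and vallun (Recipe 4), but vallun is never obtained.
vallun would need rhoxan and luntam (Recipe 2), but luntam is never obtained.
Reached: kyemir — 1 of the 3.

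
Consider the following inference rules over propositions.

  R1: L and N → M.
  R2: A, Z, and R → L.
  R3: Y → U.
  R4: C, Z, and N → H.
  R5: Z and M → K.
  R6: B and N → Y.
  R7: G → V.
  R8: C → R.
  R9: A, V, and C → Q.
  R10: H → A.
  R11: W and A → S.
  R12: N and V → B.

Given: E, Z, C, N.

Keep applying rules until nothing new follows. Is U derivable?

U would need Y (R3), but Y is never established.

No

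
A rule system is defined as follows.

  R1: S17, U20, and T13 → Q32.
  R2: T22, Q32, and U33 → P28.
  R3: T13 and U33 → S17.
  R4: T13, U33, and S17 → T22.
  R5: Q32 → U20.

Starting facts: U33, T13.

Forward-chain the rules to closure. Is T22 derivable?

T13 and U33 hold, so S17 follows (R3).
From T13, U33, and S17, R4 gives T22.

Yes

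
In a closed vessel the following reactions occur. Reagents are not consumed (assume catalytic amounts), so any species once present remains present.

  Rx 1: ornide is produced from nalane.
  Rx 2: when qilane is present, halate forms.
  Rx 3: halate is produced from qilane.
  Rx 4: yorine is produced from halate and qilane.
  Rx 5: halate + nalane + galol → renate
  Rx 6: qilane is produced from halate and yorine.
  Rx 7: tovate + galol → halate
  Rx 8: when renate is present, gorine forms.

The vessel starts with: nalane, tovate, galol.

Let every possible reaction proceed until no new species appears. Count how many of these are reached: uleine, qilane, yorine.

0

No rule produces uleine, and it is not given.
qilane would need halate and yorine (Rx 6), but yorine never forms.
yorine would need halate and qilane (Rx 4), but qilane never forms.
None of the 3 are reached.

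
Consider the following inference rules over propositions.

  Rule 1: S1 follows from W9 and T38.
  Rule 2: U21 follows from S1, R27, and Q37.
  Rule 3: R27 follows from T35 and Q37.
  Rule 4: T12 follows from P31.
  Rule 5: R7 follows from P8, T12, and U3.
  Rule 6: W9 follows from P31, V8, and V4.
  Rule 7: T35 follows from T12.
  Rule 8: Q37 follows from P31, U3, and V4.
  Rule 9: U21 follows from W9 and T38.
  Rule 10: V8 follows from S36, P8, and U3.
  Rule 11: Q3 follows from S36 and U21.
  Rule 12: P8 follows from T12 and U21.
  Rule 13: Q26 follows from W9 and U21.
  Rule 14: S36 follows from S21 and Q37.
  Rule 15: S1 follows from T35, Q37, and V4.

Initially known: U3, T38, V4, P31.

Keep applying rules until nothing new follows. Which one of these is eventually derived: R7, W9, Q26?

From P31, U3, and V4, Rule 8 gives Q37.
P31 holds, so T12 follows (Rule 4).
From T12, Rule 7 gives T35.
T35, Q37, and V4 hold, so S1 follows (Rule 15).
From T35 and Q37, Rule 3 gives R27.
From S1, R27, and Q37, Rule 2 gives U21.
T12 and U21 hold, so P8 follows (Rule 12).
From P8, T12, and U3, Rule 5 gives R7.
Q26 would need W9 and U21 (Rule 13), but W9 is never established. W9 would need P31, V8, and V4 (Rule 6), but V8 is never established.

R7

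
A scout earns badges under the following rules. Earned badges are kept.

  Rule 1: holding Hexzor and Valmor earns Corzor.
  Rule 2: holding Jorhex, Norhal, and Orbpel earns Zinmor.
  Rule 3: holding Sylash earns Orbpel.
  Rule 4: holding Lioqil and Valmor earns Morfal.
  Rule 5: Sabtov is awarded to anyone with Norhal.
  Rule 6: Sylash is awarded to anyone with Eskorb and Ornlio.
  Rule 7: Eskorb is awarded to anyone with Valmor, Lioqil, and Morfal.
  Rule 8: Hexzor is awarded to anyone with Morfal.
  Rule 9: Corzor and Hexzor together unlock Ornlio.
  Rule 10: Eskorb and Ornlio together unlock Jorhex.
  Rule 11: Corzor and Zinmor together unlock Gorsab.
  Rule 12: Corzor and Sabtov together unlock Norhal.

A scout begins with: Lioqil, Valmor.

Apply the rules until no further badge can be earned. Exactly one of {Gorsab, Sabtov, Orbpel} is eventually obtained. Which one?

With Lioqil and Valmor, Morfal is earned (Rule 4).
With Valmor, Lioqil, and Morfal, Eskorb is earned (Rule 7).
With Morfal, Hexzor is earned (Rule 8).
With Hexzor and Valmor, Corzor is earned (Rule 1).
With Corzor and Hexzor, Ornlio is earned (Rule 9).
With Eskorb and Ornlio, Sylash is earned (Rule 6).
With Sylash, Orbpel is earned (Rule 3).
Sabtov would need Norhal (Rule 5), but Norhal is never earned. Gorsab would need Corzor and Zinmor (Rule 11), but Zinmor is never earned.

Orbpel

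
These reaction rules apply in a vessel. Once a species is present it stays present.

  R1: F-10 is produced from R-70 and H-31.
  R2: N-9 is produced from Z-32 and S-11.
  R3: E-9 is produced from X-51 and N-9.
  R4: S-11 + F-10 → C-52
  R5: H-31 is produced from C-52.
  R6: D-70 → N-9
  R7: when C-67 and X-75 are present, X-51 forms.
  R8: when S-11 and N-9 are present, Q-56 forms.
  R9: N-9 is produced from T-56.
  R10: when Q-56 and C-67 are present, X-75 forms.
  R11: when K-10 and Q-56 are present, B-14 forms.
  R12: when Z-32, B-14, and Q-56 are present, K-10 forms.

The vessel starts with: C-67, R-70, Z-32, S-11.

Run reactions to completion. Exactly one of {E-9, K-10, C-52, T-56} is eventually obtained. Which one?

E-9

Z-32 and S-11 present → N-9 forms (R2).
S-11 and N-9 present → Q-56 forms (R8).
Q-56 and C-67 present → X-75 forms (R10).
C-67 and X-75 present → X-51 forms (R7).
X-51 and N-9 present → E-9 forms (R3).
No rule produces T-56, and it is not given. C-52 would need S-11 and F-10 (R4), but F-10 never forms. K-10 would need Z-32, B-14, and Q-56 (R12), but B-14 never forms.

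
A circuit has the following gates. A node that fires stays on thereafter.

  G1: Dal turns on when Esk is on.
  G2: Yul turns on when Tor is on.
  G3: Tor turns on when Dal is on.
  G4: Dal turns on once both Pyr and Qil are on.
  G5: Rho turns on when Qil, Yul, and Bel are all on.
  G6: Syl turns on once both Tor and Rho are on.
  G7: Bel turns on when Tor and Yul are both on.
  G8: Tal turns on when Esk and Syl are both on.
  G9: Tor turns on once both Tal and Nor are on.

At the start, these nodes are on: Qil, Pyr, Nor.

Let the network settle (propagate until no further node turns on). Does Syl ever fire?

Yes

G4: Pyr and Qil on → Dal on.
G3: Dal on → Tor on.
Tor is on, so Yul turns on (G2).
Tor and Yul are on, so Bel turns on (G7).
Qil, Yul, and Bel are on, so Rho turns on (G5).
G6: Tor and Rho on → Syl on.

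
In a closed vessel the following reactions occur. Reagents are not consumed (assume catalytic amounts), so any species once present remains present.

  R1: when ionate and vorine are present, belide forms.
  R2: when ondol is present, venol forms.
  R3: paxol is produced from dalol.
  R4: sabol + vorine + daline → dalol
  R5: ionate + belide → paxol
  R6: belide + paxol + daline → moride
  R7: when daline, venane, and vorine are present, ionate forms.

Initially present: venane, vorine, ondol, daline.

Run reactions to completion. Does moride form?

Yes

daline, venane, and vorine present → ionate forms (R7).
ionate and vorine present → belide forms (R1).
ionate and belide present → paxol forms (R5).
belide, paxol, and daline present → moride forms (R6).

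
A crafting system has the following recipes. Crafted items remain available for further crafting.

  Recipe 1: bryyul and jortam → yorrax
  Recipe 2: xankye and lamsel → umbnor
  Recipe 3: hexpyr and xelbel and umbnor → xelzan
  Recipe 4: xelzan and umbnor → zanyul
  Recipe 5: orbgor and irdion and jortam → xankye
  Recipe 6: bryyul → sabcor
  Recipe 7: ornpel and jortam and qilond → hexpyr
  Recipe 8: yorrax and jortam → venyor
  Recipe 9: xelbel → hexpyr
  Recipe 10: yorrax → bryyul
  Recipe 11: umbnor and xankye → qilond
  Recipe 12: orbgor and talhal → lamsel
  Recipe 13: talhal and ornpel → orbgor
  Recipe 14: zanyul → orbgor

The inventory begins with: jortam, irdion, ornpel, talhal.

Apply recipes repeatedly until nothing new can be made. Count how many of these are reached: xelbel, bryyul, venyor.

0

No rule produces xelbel, and it is not given.
bryyul would need yorrax (Recipe 10), but yorrax is never obtained.
venyor would need yorrax and jortam (Recipe 8), but yorrax is never obtained.
None of the 3 are reached.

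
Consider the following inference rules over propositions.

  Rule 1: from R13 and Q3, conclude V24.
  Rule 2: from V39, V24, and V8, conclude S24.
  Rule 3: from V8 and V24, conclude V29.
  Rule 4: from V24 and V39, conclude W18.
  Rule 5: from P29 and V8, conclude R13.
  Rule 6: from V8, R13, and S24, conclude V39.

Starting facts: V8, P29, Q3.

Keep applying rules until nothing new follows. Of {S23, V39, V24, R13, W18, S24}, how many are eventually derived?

2

From P29 and V8, Rule 5 gives R13.
R13 and Q3 hold, so V24 follows (Rule 1).
No rule produces S23, and it is not given.
V39 would need V8, R13, and S24 (Rule 6), but S24 is never established.
V24: reached.
R13: reached.
W18 would need V24 and V39 (Rule 4), but V39 is never established.
S24 would need V39, V24, and V8 (Rule 2), but V39 is never established.
Reached: V24 and R13 — 2 of the 6.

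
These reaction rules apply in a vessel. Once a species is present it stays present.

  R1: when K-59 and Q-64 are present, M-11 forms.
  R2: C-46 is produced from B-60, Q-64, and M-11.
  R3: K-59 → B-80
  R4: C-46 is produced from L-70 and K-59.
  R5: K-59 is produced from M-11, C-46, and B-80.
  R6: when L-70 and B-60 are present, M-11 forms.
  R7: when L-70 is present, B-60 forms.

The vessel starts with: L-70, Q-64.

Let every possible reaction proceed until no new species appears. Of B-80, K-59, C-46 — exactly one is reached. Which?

C-46

L-70 present → B-60 forms (R7).
L-70 and B-60 present → M-11 forms (R6).
B-60, Q-64, and M-11 present → C-46 forms (R2).
K-59 would need M-11, C-46, and B-80 (R5), but B-80 never forms. B-80 would need K-59 (R3), but K-59 never forms.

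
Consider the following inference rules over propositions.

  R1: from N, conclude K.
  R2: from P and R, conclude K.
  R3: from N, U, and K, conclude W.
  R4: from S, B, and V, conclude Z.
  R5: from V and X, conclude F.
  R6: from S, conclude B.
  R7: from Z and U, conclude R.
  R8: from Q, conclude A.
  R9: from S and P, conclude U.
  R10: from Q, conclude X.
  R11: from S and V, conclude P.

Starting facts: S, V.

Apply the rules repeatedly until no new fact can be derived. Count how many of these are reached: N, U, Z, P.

From S and V, R11 gives P.
From S, R6 gives B.
From S, B, and V, R4 gives Z.
From S and P, R9 gives U.
No rule produces N, and it is not given.
U: reached.
Z: reached.
P: reached.
Reached: U, Z, and P — 3 of the 4.

3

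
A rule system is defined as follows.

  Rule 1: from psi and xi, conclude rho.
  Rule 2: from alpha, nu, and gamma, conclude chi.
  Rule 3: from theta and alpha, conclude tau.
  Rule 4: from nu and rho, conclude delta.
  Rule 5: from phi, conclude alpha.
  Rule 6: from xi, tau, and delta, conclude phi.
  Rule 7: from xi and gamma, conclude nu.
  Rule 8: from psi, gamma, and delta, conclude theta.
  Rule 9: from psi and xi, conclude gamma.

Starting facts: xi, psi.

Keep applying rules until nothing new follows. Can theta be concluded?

psi and xi hold, so rho follows (Rule 1).
From psi and xi, Rule 9 gives gamma.
From xi and gamma, Rule 7 gives nu.
nu and rho hold, so delta follows (Rule 4).
psi, gamma, and delta hold, so theta follows (Rule 8).

Yes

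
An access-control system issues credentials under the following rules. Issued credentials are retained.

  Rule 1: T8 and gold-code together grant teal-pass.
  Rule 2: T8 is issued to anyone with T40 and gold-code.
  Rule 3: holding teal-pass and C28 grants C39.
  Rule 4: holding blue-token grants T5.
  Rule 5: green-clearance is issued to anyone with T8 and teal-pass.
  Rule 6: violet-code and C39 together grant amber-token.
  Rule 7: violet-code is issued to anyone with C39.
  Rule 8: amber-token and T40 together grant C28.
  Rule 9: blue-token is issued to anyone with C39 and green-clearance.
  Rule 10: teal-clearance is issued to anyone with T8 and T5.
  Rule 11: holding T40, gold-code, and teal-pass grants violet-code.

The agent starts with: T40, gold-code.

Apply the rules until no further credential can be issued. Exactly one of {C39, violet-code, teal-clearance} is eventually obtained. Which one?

Holding T40 and gold-code grants T8 (Rule 2).
Holding T8 and gold-code grants teal-pass (Rule 1).
Holding T40, gold-code, and teal-pass grants violet-code (Rule 11).
C39 would need teal-pass and C28 (Rule 3), but C28 is never granted. teal-clearance would need T8 and T5 (Rule 10), but T5 is never granted.

violet-code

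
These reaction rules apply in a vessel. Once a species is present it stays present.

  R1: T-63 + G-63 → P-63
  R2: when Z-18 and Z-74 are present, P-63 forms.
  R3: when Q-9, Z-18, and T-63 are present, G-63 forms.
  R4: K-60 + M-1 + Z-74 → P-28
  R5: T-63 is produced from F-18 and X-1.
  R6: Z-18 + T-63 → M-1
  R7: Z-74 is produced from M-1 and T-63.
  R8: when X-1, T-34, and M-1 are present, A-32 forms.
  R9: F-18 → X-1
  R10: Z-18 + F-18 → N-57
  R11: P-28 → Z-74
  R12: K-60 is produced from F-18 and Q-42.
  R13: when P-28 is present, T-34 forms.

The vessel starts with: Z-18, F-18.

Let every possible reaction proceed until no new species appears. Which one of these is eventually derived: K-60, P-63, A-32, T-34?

F-18 present → X-1 forms (R9).
F-18 and X-1 present → T-63 forms (R5).
Z-18 and T-63 present → M-1 forms (R6).
M-1 and T-63 present → Z-74 forms (R7).
Z-18 and Z-74 present → P-63 forms (R2).
A-32 would need X-1, T-34, and M-1 (R8), but T-34 never forms. T-34 would need P-28 (R13), but P-28 never forms. K-60 would need F-18 and Q-42 (R12), but Q-42 never forms.

P-63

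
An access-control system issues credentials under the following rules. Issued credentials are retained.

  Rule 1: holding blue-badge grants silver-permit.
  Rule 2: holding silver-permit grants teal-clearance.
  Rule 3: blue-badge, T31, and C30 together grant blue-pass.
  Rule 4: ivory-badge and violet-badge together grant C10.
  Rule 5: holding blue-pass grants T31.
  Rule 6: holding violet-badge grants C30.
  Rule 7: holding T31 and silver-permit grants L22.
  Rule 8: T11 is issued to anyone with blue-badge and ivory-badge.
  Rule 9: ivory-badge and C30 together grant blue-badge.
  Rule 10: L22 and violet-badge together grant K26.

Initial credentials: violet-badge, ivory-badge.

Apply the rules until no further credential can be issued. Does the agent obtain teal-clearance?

Yes

Holding violet-badge grants C30 (Rule 6).
Holding ivory-badge and C30 grants blue-badge (Rule 9).
Holding blue-badge grants silver-permit (Rule 1).
Holding silver-permit grants teal-clearance (Rule 2).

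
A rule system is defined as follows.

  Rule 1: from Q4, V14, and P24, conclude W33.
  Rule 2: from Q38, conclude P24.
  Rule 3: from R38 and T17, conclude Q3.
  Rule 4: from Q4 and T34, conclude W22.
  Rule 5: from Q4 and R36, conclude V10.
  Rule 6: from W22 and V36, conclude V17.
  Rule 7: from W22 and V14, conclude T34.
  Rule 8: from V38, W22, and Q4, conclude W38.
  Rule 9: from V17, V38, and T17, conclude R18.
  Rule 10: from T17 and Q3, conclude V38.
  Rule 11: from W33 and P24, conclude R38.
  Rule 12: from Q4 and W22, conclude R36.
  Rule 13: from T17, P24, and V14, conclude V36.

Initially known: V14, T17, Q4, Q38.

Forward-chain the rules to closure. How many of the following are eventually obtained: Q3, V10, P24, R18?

2

Q38 holds, so P24 follows (Rule 2).
From Q4, V14, and P24, Rule 1 gives W33.
W33 and P24 hold, so R38 follows (Rule 11).
R38 and T17 hold, so Q3 follows (Rule 3).
Q3: reached.
V10 would need Q4 and R36 (Rule 5), but R36 is never established.
P24: reached.
R18 would need V17, V38, and T17 (Rule 9), but V17 is never established.
Reached: Q3 and P24 — 2 of the 4.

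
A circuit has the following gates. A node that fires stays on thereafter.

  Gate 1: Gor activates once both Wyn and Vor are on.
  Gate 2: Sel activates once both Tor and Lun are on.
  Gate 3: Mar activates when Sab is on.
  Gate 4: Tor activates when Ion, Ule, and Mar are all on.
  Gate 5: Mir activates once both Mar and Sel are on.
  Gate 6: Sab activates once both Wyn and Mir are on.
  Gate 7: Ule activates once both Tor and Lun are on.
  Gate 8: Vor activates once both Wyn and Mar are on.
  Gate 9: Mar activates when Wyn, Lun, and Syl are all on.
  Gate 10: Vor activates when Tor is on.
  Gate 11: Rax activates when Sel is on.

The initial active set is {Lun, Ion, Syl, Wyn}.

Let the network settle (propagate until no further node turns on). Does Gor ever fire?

Yes

Gate 9: Wyn, Lun, and Syl on → Mar on.
Wyn and Mar are on, so Vor activates (Gate 8).
Gate 1: Wyn and Vor on → Gor on.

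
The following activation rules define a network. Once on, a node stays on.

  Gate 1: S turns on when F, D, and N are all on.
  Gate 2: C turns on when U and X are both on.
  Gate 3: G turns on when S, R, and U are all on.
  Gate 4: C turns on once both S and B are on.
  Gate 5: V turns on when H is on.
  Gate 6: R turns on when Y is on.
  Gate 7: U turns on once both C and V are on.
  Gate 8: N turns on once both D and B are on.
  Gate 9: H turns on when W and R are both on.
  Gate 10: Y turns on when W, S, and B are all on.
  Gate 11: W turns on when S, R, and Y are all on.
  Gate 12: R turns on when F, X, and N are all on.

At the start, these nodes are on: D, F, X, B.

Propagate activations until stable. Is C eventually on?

Gate 8: D and B on → N on.
F, D, and N are on, so S turns on (Gate 1).
Gate 4: S and B on → C on.

Yes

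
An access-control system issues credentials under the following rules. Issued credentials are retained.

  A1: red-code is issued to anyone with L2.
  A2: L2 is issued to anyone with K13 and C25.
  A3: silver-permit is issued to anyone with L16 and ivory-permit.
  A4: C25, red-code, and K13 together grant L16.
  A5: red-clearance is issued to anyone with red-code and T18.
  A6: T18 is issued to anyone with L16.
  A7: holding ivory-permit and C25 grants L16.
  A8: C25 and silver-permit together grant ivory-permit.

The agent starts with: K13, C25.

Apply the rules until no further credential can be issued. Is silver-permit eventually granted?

No

silver-permit would need L16 and ivory-permit (A3), but ivory-permit is never granted.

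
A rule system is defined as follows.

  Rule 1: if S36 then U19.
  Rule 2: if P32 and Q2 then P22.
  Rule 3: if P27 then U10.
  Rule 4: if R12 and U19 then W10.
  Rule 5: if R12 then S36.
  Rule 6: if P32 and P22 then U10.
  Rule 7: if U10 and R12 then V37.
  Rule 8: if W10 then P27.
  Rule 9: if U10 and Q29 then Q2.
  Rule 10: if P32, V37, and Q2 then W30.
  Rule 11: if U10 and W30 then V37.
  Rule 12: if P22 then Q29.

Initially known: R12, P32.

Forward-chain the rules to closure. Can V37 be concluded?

Yes

From R12, Rule 5 gives S36.
S36 holds, so U19 follows (Rule 1).
From R12 and U19, Rule 4 gives W10.
W10 holds, so P27 follows (Rule 8).
From P27, Rule 3 gives U10.
U10 and R12 hold, so V37 follows (Rule 7).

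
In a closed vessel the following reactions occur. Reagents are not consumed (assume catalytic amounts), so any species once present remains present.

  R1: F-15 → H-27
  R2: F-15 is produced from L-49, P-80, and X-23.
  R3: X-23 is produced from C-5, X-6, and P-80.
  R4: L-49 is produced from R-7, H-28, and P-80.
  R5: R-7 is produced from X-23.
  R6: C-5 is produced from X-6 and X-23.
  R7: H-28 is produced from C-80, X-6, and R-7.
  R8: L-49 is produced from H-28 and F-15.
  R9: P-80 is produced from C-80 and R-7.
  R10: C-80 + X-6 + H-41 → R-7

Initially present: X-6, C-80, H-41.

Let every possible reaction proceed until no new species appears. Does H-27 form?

H-27 would need F-15 (R1), but F-15 never forms.

No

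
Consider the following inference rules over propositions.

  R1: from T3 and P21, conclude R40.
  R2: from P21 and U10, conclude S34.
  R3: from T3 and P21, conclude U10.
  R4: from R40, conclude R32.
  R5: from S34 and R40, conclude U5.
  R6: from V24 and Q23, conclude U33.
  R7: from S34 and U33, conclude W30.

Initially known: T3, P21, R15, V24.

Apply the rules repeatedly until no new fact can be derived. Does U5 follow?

Yes

T3 and P21 hold, so R40 follows (R1).
From T3 and P21, R3 gives U10.
From P21 and U10, R2 gives S34.
S34 and R40 hold, so U5 follows (R5).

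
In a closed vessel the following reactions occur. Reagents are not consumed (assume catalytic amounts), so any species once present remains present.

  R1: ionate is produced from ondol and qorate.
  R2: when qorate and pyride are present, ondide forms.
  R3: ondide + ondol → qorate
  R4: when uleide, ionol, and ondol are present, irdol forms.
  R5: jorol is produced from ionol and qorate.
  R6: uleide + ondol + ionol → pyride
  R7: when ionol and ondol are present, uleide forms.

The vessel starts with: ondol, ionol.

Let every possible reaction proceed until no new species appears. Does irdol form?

Yes

ionol and ondol present → uleide forms (R7).
uleide, ionol, and ondol present → irdol forms (R4).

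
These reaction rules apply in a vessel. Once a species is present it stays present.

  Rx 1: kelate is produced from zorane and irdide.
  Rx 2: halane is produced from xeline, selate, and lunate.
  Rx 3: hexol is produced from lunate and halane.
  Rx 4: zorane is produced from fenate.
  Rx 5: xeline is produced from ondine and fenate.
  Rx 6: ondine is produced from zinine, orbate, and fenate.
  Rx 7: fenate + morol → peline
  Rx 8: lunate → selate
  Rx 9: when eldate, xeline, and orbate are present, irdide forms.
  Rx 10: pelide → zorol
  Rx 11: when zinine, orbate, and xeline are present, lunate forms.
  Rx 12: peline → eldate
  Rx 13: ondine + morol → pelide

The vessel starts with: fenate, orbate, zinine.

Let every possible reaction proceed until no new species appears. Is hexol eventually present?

Yes

zinine, orbate, and fenate present → ondine forms (Rx 6).
ondine and fenate present → xeline forms (Rx 5).
zinine, orbate, and xeline present → lunate forms (Rx 11).
lunate present → selate forms (Rx 8).
xeline, selate, and lunate present → halane forms (Rx 2).
lunate and halane present → hexol forms (Rx 3).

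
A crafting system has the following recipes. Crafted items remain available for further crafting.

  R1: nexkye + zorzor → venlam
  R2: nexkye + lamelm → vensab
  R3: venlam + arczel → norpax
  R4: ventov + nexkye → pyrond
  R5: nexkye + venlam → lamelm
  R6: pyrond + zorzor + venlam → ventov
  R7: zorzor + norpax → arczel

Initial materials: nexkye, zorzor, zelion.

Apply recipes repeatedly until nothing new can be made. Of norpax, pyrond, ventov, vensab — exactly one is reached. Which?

vensab

Using R1, nexkye and zorzor make venlam.
nexkye + venlam → lamelm (R5).
nexkye + lamelm → vensab (R2).
ventov would need pyrond, zorzor, and venlam (R6), but pyrond is never obtained. norpax would need venlam and arczel (R3), but arczel is never obtained. pyrond would need ventov and nexkye (R4), but ventov is never obtained.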